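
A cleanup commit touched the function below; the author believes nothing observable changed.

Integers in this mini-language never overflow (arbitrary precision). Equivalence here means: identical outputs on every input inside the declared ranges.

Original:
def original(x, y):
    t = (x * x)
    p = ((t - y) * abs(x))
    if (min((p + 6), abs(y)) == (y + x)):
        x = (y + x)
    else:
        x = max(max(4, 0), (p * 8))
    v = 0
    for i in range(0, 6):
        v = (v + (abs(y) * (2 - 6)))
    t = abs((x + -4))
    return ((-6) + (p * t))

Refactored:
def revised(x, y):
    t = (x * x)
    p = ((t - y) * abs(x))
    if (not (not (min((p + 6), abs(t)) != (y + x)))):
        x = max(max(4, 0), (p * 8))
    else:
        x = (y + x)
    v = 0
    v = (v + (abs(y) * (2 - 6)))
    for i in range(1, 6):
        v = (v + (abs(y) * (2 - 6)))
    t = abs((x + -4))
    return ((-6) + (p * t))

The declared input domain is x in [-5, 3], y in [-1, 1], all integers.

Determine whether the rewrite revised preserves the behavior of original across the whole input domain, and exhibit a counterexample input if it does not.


Take x=1, y=0.
original: t := 1 | p := 1 | (min((p + 6), abs(y)) == (y + x)): false | x := 8 | v := 0 | iter i=0: | v := 0 | iter i=1: | v := 0 | iter i=2: | v := 0 | iter i=3: | v := 0 | iter i=4: | v := 0 | iter i=5: | v := 0 | t := 4 | result -2
revised: t := 1 | p := 1 | (not (not (min((p + 6), abs(t)) != (y + x)))): false | x := 1 | v := 0 | v := 0 | iter i=1: | v := 0 | iter i=2: | v := 0 | iter i=3: | v := 0 | iter i=4: | v := 0 | iter i=5: | v := 0 | t := 3 | result -3
-2 against -3: the behavior changed.
verdict: not equivalent; witness: x=1, y=0


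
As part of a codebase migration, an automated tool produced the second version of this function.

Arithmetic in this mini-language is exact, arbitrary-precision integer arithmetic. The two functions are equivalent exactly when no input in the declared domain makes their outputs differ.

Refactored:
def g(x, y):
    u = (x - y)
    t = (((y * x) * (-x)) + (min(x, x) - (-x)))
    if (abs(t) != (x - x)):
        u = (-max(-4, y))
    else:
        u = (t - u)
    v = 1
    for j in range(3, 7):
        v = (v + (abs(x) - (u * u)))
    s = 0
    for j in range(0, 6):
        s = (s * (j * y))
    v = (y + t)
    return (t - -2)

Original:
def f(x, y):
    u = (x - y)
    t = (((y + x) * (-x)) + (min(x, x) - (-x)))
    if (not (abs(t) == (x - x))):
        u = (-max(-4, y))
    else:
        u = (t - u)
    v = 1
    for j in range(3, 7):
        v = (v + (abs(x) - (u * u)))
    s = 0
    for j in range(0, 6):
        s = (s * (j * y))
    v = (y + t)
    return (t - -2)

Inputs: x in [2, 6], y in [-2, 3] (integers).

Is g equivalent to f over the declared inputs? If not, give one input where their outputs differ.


There is a counterexample at x=2, y=-2: 6 on one side, 14 on the other.
f: u becomes 4; next t becomes 4; next (not (abs(t) == (x - x))) evaluates to true; next u becomes 2; next v becomes 1; next at j=3:; next v becomes -1; next at j=4:; next v becomes -3; next at j=5:; next v becomes -5; next at j=6:; next v becomes -7; next s becomes 0; next at j=0:; next s becomes 0; next at j=1:; next s becomes 0; next at j=2:; next s becomes 0; next at j=3:; next s becomes 0; next at j=4:; next s becomes 0; next at j=5:; next s becomes 0; next v becomes 2; next final value 6
g: u becomes 4; next t becomes 12; next (abs(t) != (x - x)) evaluates to true; next u becomes 2; next v becomes 1; next at j=3:; next v becomes -1; next at j=4:; next v becomes -3; next at j=5:; next v becomes -5; next at j=6:; next v becomes -7; next s becomes 0; next at j=0:; next s becomes 0; next at j=1:; next s becomes 0; next at j=2:; next s becomes 0; next at j=3:; next s becomes 0; next at j=4:; next s becomes 0; next at j=5:; next s becomes 0; next v becomes 10; next final value 14
verdict: not equivalent; witness: x=2, y=-2


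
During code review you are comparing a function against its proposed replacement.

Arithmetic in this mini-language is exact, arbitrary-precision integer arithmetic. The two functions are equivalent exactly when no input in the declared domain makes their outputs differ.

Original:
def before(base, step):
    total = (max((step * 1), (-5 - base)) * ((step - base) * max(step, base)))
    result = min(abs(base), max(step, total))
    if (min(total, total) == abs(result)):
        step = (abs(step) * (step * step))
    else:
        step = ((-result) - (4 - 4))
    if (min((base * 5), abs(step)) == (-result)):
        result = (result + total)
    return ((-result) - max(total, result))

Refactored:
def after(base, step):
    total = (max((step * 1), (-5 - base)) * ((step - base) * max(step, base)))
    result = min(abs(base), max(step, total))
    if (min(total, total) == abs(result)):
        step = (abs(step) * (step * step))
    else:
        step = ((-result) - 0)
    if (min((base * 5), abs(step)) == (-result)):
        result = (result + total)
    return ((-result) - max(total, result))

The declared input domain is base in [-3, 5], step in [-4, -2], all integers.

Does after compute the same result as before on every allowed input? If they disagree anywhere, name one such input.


The two are interchangeable: constant usage differs, arithmetic usage differs, and every declared input agrees.
Tracing base=3, step=-2: before: total becomes 30; next result becomes 3; next (min(total, total) == abs(result)) evaluates to false; next step becomes -3; next (min((base * 5), abs(step)) == (-result)) evaluates to false; next final value -33 | after: total becomes 30; next result becomes 3; next (min(total, total) == abs(result)) evaluates to false; next step becomes -3; next (min((base * 5), abs(step)) == (-result)) evaluates to false; next final value -33 — matching result -33.
Every one of the 27 inputs gives matching results.
verdict: equivalent


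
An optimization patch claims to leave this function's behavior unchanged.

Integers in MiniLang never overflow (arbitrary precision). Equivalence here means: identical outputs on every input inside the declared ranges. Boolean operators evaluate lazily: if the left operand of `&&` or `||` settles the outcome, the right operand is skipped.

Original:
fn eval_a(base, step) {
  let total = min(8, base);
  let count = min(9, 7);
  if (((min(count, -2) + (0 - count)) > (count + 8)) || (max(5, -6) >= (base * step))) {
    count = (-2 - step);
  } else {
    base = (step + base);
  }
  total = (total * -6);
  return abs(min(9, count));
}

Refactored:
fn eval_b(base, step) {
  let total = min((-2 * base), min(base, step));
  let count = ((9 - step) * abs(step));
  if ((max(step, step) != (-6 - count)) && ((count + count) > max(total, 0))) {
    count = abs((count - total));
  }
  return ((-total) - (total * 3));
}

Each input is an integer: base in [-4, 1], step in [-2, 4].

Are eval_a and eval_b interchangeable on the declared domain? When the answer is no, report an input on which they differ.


Input base=-4, step=-2: 7 from eval_a versus 16 from eval_b.
verdict: not equivalent; witness: base=-4, step=-2


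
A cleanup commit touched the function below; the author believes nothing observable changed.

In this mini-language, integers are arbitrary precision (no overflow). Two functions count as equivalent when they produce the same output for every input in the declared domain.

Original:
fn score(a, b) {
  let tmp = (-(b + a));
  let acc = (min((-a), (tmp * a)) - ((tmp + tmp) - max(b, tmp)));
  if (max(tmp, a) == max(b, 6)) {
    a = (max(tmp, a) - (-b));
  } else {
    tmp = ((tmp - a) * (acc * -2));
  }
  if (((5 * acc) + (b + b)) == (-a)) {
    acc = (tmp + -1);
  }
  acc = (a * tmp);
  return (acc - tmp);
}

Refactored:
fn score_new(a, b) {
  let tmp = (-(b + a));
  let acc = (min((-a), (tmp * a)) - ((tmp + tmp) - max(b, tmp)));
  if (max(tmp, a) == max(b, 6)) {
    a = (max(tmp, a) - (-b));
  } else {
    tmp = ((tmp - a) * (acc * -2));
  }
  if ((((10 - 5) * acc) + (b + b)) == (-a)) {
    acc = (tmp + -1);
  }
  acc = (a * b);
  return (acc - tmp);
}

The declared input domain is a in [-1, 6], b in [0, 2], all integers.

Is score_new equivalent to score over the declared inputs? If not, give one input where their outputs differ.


Not equivalent: a=-1, b=0 separates them (-16 vs -8).
score: tmp=1, then acc=-2, then (max(tmp, a) == max(b, 6)) is false, then tmp=8, then (((5 * acc) + (b + b)) == (-a)) is false, then acc=-8, then returns -16
score_new: tmp=1, then acc=-2, then (max(tmp, a) == max(b, 6)) is false, then tmp=8, then ((((10 - 5) * acc) + (b + b)) == (-a)) is false, then acc=0, then returns -8
verdict: not equivalent; witness: a=-1, b=0


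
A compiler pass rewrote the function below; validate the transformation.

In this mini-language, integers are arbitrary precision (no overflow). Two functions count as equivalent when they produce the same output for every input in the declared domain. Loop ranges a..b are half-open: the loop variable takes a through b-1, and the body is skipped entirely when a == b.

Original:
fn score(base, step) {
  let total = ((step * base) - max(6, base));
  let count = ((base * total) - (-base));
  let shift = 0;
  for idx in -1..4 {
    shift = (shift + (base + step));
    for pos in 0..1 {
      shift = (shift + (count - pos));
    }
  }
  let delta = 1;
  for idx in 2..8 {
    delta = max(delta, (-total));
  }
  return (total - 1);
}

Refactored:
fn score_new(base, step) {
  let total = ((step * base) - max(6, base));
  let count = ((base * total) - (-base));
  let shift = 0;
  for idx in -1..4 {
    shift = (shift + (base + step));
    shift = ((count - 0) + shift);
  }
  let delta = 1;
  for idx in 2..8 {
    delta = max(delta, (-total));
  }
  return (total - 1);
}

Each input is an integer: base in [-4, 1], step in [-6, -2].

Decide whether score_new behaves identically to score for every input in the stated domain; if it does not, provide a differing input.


The two versions differ — the changes include local variable names differ, and constant usage differs, and loop structure differs, and statement counts differ.
Tracing base=-4, step=-3: score: total=6, then count=-28, then shift=0, then (idx=-1), then shift=-7, then (pos=0), then shift=-35, then (idx=0), then shift=-42, then (pos=0), then shift=-70, then (idx=1), then shift=-77, then (pos=0), then shift=-105, then (idx=2), then shift=-112, then (pos=0), then shift=-140, then (idx=3), then shift=-147, then (pos=0), then shift=-175, then delta=1, then (idx=2), then delta=1, then (idx=3), then delta=1, then (idx=4), then delta=1, then (idx=5), then delta=1, then (idx=6), then delta=1, then (idx=7), then delta=1, then returns 5 | score_new: total=6, then count=-28, then shift=0, then (idx=-1), then shift=-7, then shift=-35, then (idx=0), then shift=-42, then shift=-70, then (idx=1), then shift=-77, then shift=-105, then (idx=2), then shift=-112, then shift=-140, then (idx=3), then shift=-147, then shift=-175, then delta=1, then (idx=2), then delta=1, then (idx=3), then delta=1, then (idx=4), then delta=1, then (idx=5), then delta=1, then (idx=6), then delta=1, then (idx=7), then delta=1, then returns 5 — matching result 5.
Checked all 30 inputs in the declared domain: the outputs agree on every one.
verdict: equivalent


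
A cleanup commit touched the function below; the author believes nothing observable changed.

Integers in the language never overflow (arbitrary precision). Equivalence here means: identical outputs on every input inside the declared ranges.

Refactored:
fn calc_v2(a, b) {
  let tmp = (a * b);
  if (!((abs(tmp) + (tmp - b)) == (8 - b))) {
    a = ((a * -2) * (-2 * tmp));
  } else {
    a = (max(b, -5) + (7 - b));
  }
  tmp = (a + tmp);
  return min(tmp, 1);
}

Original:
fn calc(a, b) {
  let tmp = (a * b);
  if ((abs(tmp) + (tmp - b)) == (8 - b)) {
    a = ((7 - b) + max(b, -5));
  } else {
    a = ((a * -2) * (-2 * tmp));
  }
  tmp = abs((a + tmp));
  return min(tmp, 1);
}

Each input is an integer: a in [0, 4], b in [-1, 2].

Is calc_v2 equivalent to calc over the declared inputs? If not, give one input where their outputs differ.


The rewrite breaks on a=1, b=-1, where the results are 1 and -5.
calc: tmp becomes -1; next ((abs(tmp) + (tmp - b)) == (8 - b)) evaluates to false; next a becomes -4; next tmp becomes 5; next final value 1
calc_v2: tmp becomes -1; next (!((abs(tmp) + (tmp - b)) == (8 - b))) evaluates to true; next a becomes -4; next tmp becomes -5; next final value -5
verdict: not equivalent; witness: a=1, b=-1


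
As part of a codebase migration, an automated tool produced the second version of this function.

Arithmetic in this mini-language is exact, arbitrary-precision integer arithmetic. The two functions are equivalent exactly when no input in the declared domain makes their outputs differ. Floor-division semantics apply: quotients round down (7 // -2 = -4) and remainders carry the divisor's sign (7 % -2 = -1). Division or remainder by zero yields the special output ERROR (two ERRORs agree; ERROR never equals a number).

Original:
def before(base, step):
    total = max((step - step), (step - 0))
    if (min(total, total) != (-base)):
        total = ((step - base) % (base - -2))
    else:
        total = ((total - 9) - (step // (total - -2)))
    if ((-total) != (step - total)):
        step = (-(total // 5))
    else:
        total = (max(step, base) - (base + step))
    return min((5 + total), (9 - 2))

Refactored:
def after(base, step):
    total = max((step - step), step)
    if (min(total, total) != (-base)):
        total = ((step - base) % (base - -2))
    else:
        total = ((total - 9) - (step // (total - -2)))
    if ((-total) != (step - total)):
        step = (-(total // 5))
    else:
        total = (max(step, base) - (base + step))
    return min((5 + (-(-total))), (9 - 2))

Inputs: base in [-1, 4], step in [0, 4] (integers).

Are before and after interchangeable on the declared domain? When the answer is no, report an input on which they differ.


Behavior is preserved: although arithmetic usage differs; also constant usage differs, the outputs never diverge.
Spot check at base=2, step=2 — before: total = 2; (min(total, total) != (-base)) -> true; total = 0; ((-total) != (step - total)) -> true; step = 0; return 5. after: total = 2; (min(total, total) != (-base)) -> true; total = 0; ((-total) != (step - total)) -> true; step = 0; return 5. Both give 5.
An exhaustive pass over the 30 declared inputs shows identical outputs.
verdict: equivalent


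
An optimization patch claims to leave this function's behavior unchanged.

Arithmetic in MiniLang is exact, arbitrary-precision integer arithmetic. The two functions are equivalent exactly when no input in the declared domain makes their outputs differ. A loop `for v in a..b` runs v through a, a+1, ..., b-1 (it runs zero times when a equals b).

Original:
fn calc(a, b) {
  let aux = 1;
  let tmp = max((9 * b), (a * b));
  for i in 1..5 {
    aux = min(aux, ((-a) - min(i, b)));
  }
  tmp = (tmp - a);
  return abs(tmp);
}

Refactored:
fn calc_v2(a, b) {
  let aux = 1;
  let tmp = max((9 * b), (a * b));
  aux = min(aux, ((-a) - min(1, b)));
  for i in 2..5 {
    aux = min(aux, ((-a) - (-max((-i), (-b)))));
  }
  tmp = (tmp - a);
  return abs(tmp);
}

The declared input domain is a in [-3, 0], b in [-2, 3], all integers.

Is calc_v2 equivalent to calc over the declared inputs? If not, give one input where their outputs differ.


Differences: arithmetic usage differs; also constant usage differs; also statement counts differ; also loop structure differs; also min/max/abs usage differs — yet all 24 inputs agree.
verdict: equivalent


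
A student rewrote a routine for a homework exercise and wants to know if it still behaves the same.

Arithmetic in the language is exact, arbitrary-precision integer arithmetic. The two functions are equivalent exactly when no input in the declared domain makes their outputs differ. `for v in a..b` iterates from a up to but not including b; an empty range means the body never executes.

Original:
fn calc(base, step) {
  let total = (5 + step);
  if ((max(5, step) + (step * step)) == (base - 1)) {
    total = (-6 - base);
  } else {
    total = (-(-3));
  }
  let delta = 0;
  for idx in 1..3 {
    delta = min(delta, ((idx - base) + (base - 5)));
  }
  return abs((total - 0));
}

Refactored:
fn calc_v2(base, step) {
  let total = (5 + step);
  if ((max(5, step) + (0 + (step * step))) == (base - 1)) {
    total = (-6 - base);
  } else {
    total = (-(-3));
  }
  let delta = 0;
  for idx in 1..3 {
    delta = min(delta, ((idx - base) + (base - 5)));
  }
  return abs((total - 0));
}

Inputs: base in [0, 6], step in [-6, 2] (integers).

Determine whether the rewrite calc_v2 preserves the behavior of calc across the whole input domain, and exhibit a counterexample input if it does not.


Although arithmetic usage differs; and constant usage differs, 63/63 inputs agree.
verdict: equivalent


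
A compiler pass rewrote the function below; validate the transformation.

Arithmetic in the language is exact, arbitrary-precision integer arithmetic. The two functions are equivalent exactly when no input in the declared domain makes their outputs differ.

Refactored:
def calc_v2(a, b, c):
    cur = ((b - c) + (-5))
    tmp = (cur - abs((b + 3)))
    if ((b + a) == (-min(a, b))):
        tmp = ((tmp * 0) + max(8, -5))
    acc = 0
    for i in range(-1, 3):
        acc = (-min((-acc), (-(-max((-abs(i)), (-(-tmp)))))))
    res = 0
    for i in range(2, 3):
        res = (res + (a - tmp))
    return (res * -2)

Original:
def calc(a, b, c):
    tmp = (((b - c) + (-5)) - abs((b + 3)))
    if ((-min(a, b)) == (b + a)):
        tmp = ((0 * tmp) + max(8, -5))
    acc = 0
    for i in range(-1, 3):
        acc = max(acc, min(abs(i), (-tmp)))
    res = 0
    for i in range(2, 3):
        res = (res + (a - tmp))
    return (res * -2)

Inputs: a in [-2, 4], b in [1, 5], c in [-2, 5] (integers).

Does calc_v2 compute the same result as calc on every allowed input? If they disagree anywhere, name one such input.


The two are interchangeable: statement counts differ, and local variable names differ, and every declared input agrees.
One worked example (a=3, b=5, c=3) — calc: tmp = -11; ((-min(a, b)) == (b + a)) -> false; acc = 0; [i=-1]; acc = 1; [i=0]; acc = 1; [i=1]; acc = 1; [i=2]; acc = 2; res = 0; [i=2]; res = 14; return -28; calc_v2: cur = -3; tmp = -11; ((b + a) == (-min(a, b))) -> false; acc = 0; [i=-1]; acc = 1; [i=0]; acc = 1; [i=1]; acc = 1; [i=2]; acc = 2; res = 0; [i=2]; res = 14; return -28; agreement on -28.
An exhaustive pass over the 280 declared inputs shows identical outputs.
verdict: equivalent


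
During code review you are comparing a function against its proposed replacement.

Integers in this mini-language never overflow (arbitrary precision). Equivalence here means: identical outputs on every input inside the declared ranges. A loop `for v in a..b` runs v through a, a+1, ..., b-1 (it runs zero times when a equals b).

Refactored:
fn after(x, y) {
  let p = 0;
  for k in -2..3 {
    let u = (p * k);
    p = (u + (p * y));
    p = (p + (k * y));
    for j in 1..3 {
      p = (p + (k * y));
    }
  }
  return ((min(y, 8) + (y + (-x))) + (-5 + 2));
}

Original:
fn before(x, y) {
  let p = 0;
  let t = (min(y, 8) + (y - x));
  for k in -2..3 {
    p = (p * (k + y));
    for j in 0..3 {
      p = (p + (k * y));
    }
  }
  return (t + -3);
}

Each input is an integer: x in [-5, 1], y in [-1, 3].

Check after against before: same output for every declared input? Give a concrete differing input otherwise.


Reading the diff, among the changes: statement counts differ, plus arithmetic usage differs, plus local variable names differ, plus constant usage differs, plus loop structure differs.
As a probe, take x=-3, y=3: before runs p = 0; t = 9; [k=-2]; p = 0; [j=0]; p = -6; [j=1]; p = -12; [j=2]; p = -18; [k=-1]; p = -36; [j=0]; p = -39; [j=1]; p = -42; [j=2]; p = -45; [k=0]; p = -135; [j=0]; p = -135; [j=1]; p = -135; [j=2]; p = -135; [k=1]; p = -540; [j=0]; p = -537; [j=1]; p = -534; [j=2]; p = -531; [k=2]; p = -2655; [j=0]; p = -2649; [j=1]; p = -2643; [j=2]; p = -2637; return 6; after runs p = 0; [k=-2]; u = 0; p = 0; p = -6; [j=1]; p = -12; [j=2]; p = -18; [k=-1]; u = 18; p = -36; p = -39; [j=1]; p = -42; [j=2]; p = -45; [k=0]; u = 0; p = -135; p = -135; [j=1]; p = -135; [j=2]; p = -135; [k=1]; u = -135; p = -540; p = -537; [j=1]; p = -534; [j=2]; p = -531; [k=2]; u = -1062; p = -2655; p = -2649; [j=1]; p = -2643; [j=2]; p = -2637; return 6; both end at 6.
Sweeping the whole domain (35 inputs) finds no disagreement.
verdict: equivalent


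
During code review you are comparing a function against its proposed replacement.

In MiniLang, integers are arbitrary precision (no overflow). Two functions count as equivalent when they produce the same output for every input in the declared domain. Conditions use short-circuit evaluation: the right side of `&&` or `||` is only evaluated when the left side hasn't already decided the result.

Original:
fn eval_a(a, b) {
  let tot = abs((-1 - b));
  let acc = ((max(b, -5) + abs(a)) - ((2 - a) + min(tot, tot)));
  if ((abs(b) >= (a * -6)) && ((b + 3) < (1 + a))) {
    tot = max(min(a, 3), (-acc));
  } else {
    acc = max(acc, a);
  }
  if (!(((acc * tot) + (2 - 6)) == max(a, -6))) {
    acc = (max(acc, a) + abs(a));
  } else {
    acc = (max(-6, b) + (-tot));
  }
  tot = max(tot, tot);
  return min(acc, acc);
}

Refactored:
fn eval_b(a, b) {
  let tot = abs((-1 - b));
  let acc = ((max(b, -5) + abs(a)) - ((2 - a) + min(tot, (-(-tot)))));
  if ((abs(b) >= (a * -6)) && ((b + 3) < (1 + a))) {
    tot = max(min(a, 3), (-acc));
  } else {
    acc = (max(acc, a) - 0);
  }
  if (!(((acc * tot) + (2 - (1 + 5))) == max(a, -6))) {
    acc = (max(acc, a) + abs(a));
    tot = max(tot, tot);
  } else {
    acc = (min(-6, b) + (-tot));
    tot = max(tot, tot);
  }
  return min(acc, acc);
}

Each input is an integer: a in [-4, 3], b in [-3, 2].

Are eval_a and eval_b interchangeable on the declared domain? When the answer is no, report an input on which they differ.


Input a=-4, b=-1: -1 from eval_a versus -6 from eval_b.
verdict: not equivalent; witness: a=-4, b=-1


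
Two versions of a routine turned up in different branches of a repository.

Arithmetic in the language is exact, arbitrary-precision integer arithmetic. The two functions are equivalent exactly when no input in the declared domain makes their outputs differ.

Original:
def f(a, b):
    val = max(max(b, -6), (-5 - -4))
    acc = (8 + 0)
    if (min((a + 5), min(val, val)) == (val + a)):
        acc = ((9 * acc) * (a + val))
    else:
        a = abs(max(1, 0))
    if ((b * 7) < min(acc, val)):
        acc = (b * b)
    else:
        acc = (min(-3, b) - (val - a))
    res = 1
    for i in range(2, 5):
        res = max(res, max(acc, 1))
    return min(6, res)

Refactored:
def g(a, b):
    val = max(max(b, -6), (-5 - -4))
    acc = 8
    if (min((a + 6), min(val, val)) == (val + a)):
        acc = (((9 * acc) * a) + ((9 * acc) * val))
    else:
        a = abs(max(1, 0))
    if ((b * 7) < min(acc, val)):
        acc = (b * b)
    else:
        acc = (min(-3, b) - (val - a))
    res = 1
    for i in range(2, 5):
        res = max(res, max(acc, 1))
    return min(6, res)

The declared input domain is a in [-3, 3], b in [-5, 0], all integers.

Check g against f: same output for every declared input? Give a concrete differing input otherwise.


Although `5` became `6`, no input in the stated domain can expose it; all 42 inputs agree.
verdict: equivalent


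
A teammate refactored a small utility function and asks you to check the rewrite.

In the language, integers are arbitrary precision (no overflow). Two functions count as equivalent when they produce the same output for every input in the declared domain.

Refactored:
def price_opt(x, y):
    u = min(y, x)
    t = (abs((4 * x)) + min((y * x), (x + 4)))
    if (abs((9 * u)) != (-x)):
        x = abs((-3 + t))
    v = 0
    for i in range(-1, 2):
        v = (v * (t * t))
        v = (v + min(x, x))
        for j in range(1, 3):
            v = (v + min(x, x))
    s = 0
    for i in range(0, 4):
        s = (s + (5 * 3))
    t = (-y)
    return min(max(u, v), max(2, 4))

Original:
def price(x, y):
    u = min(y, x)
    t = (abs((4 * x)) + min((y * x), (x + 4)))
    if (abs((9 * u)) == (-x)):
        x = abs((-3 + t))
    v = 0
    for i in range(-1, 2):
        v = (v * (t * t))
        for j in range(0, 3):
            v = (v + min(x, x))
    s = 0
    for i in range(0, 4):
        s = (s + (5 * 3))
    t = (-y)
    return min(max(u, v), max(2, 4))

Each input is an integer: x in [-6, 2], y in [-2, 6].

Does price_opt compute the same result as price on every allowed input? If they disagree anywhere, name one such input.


Try x=-6, y=-2.
price: u=-6, then t=22, then (abs((9 * u)) == (-x)) is false, then v=0, then (i=-1), then v=0, then (j=0), then v=-6, then (j=1), then v=-12, then (j=2), then v=-18, then (i=0), then v=-8712, then (j=0), then v=-8718, then (j=1), then v=-8724, then (j=2), then v=-8730, then (i=1), then v=-4225320, then (j=0), then v=-4225326, then (j=1), then v=-4225332, then (j=2), then v=-4225338, then s=0, then (i=0), then s=15, then (i=1), then s=30, then (i=2), then s=45, then (i=3), then s=60, then t=2, then returns -6
price_opt: u=-6, then t=22, then (abs((9 * u)) != (-x)) is true, then x=19, then v=0, then (i=-1), then v=0, then v=19, then (j=1), then v=38, then (j=2), then v=57, then (i=0), then v=27588, then v=27607, then (j=1), then v=27626, then (j=2), then v=27645, then (i=1), then v=13380180, then v=13380199, then (j=1), then v=13380218, then (j=2), then v=13380237, then s=0, then (i=0), then s=15, then (i=1), then s=30, then (i=2), then s=45, then (i=3), then s=60, then t=2, then returns 4
-6 and 4 differ, so these are not the same function on this domain.
verdict: not equivalent; witness: x=-6, y=-2


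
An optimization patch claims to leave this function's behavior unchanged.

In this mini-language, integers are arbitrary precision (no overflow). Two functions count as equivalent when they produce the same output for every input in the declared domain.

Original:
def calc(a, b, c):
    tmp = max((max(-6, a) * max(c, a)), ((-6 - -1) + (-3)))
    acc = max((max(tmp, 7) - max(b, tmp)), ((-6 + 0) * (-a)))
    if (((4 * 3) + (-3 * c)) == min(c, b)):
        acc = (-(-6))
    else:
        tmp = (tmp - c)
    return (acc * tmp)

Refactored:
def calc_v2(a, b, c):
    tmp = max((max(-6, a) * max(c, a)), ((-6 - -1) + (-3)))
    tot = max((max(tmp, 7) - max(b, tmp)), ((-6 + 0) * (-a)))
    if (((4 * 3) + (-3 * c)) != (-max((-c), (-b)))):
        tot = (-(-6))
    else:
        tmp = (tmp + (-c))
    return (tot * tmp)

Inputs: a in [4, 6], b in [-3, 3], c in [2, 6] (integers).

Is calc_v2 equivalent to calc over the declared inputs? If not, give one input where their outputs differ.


a=4, b=-3, c=2 yields 336 from calc but 96 from calc_v2.
verdict: not equivalent; witness: a=4, b=-3, c=2


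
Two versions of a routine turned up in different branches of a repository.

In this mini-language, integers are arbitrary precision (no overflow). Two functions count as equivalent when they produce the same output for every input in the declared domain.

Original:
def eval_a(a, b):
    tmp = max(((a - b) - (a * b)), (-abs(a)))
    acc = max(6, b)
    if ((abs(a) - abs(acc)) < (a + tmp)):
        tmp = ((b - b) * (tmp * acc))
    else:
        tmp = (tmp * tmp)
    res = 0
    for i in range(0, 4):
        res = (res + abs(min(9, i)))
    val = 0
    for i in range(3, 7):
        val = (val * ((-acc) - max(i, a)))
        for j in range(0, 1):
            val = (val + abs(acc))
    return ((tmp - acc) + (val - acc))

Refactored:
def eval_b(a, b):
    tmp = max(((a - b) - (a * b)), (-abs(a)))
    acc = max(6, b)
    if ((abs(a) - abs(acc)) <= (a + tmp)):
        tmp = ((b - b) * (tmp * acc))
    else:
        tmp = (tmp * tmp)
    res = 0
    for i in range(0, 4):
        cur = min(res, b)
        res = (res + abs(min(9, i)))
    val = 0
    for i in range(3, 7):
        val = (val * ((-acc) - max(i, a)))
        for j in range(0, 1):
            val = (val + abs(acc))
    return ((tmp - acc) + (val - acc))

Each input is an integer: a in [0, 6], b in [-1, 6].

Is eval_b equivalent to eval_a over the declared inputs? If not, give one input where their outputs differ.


Not equivalent: a=6, b=2 separates them (-9546 vs -9582).
eval_a: tmp = -6; acc = 6; ((abs(a) - abs(acc)) < (a + tmp)) -> false; tmp = 36; res = 0; [i=0]; res = 0; [i=1]; res = 1; [i=2]; res = 3; [i=3]; res = 6; val = 0; [i=3]; val = 0; [j=0]; val = 6; [i=4]; val = -72; [j=0]; val = -66; [i=5]; val = 792; [j=0]; val = 798; [i=6]; val = -9576; [j=0]; val = -9570; return -9546
eval_b: tmp = -6; acc = 6; ((abs(a) - abs(acc)) <= (a + tmp)) -> true; tmp = 0; res = 0; [i=0]; cur = 0; res = 0; [i=1]; cur = 0; res = 1; [i=2]; cur = 1; res = 3; [i=3]; cur = 2; res = 6; val = 0; [i=3]; val = 0; [j=0]; val = 6; [i=4]; val = -72; [j=0]; val = -66; [i=5]; val = 792; [j=0]; val = 798; [i=6]; val = -9576; [j=0]; val = -9570; return -9582
verdict: not equivalent; witness: a=6, b=2


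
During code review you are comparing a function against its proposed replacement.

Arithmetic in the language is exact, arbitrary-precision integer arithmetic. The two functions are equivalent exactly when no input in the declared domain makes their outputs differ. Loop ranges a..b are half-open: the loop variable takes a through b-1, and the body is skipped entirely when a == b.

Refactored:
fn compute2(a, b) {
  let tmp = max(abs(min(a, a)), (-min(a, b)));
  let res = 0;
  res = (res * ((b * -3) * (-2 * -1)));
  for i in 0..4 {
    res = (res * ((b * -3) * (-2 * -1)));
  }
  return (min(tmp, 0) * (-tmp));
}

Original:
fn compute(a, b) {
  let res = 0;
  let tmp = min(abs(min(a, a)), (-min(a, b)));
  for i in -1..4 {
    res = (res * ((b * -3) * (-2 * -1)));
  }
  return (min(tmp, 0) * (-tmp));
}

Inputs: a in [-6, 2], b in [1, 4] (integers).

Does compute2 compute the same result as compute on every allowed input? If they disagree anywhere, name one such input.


Not equivalent: a=1, b=1 separates them (-1 vs 0).
compute: res := 0 | tmp := -1 | iter i=-1: | res := 0 | iter i=0: | res := 0 | iter i=1: | res := 0 | iter i=2: | res := 0 | iter i=3: | res := 0 | result -1
compute2: tmp := 1 | res := 0 | res := 0 | iter i=0: | res := 0 | iter i=1: | res := 0 | iter i=2: | res := 0 | iter i=3: | res := 0 | result 0
verdict: not equivalent; witness: a=1, b=1


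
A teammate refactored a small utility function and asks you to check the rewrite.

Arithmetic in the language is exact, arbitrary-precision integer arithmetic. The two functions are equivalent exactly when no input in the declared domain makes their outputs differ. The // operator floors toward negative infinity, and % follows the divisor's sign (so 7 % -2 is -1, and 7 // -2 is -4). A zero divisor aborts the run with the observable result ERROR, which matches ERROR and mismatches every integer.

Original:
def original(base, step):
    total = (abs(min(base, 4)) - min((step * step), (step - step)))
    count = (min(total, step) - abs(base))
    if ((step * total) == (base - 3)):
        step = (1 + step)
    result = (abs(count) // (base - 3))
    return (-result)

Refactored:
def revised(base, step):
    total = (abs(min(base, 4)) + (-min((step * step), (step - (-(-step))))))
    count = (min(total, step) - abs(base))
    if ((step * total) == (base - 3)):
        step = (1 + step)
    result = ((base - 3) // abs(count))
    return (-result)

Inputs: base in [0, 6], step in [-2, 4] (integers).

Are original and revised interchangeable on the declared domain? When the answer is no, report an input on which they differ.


Not equivalent: base=0, step=-2 separates them (1 vs 2).
original: total := 0 | count := -2 | ((step * total) == (base - 3)): false | result := -1 | result 1
revised: total := 0 | count := -2 | ((step * total) == (base - 3)): false | result := -2 | result 2
verdict: not equivalent; witness: base=0, step=-2


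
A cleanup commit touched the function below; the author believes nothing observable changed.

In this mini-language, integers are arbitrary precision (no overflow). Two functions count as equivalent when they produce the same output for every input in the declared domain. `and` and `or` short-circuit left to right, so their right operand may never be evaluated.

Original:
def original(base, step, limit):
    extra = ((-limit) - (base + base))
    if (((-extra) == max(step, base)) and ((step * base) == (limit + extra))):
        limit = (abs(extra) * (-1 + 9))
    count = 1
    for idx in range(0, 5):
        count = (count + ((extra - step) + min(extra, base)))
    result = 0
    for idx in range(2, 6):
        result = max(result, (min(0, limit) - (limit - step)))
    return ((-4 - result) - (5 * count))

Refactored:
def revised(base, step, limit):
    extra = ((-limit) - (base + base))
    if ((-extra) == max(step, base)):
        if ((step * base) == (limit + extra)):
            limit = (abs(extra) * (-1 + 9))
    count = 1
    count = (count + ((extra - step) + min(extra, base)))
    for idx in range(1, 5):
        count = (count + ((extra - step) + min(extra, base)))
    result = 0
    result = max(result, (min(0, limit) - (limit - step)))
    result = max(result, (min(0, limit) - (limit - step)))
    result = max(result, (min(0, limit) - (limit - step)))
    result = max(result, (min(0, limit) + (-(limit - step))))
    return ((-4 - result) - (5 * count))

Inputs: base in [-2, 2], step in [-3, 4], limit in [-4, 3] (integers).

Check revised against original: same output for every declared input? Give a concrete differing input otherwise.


This is a faithful refactor — min/max/abs usage differs, and arithmetic usage differs, and branching structure differs, and loop structure differs, and boolean connective usage differs, and statement counts differ, and constant usage differs, but the computed results match everywhere.
Tracing base=-2, step=1, limit=-3: original: extra=7, then (((-extra) == max(step, base)) and ((step * base) == (limit + extra))) is false, then count=1, then (idx=0), then count=5, then (idx=1), then count=9, then (idx=2), then count=13, then (idx=3), then count=17, then (idx=4), then count=21, then result=0, then (idx=2), then result=1, then (idx=3), then result=1, then (idx=4), then result=1, then (idx=5), then result=1, then returns -110 | revised: extra=7, then ((-extra) == max(step, base)) is false, then count=1, then count=5, then (idx=1), then count=9, then (idx=2), then count=13, then (idx=3), then count=17, then (idx=4), then count=21, then result=0, then result=1, then result=1, then result=1, then result=1, then returns -110 — matching result -110.
Checked all 320 inputs in the declared domain: the outputs agree on every one.
verdict: equivalent


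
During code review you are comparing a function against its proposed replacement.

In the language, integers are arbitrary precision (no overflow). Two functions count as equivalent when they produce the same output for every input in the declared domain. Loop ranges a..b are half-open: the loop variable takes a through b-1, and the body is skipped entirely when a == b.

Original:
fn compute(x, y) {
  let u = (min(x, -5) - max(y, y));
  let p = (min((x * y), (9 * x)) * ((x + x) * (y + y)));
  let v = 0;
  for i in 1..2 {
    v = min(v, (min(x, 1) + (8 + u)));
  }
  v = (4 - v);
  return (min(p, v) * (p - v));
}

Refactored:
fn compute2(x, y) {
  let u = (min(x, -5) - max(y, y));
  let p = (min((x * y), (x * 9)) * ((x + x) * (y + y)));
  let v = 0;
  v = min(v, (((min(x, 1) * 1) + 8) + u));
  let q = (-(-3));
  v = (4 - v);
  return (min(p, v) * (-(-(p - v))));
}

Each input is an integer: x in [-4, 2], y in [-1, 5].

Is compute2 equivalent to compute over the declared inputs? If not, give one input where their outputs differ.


Equivalent — the differences include local variable names differ; also loop structure differs; also constant usage differs; also arithmetic usage differs, yet no declared input distinguishes the two.
One worked example (x=2, y=5) — compute: u=-10, then p=400, then v=0, then (i=1), then v=-1, then v=5, then returns 1975; compute2: u=-10, then p=400, then v=0, then v=-1, then q=3, then v=5, then returns 1975; agreement on 1975.
Across all 49 domain points the two functions coincide.
verdict: equivalent


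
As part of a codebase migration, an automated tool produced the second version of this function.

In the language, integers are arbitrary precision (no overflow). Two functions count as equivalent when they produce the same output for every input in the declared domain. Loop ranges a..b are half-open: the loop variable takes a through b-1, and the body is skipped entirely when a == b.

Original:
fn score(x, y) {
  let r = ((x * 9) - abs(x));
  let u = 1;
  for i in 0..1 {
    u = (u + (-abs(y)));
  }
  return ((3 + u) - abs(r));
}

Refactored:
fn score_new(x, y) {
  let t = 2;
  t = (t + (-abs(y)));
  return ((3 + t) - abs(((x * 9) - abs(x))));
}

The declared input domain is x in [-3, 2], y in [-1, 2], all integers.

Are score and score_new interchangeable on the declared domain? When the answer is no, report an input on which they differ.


Run the pair on x=-3, y=-1.
score: r=-30, then u=1, then (i=0), then u=0, then returns -27
score_new: t=2, then t=1, then returns -26
-27 != -26, so the rewrite changes behavior.
verdict: not equivalent; witness: x=-3, y=-1


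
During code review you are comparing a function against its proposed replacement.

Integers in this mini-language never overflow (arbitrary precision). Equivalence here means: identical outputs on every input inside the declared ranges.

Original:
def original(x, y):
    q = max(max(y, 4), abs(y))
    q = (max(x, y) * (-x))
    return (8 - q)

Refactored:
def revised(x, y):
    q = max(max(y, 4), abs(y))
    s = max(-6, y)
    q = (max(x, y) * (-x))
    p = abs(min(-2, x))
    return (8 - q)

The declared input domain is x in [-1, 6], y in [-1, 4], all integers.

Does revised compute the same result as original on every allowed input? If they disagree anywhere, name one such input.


Whatever the rewrite altered, no input in the stated domain can expose a difference.
Tracing x=0, y=1: original: q := 4 | q := 0 | result 8 | revised: q := 4 | s := 1 | q := 0 | p := 2 | result 8 — matching result 8.
Across all 48 domain points the two functions coincide.
verdict: equivalent


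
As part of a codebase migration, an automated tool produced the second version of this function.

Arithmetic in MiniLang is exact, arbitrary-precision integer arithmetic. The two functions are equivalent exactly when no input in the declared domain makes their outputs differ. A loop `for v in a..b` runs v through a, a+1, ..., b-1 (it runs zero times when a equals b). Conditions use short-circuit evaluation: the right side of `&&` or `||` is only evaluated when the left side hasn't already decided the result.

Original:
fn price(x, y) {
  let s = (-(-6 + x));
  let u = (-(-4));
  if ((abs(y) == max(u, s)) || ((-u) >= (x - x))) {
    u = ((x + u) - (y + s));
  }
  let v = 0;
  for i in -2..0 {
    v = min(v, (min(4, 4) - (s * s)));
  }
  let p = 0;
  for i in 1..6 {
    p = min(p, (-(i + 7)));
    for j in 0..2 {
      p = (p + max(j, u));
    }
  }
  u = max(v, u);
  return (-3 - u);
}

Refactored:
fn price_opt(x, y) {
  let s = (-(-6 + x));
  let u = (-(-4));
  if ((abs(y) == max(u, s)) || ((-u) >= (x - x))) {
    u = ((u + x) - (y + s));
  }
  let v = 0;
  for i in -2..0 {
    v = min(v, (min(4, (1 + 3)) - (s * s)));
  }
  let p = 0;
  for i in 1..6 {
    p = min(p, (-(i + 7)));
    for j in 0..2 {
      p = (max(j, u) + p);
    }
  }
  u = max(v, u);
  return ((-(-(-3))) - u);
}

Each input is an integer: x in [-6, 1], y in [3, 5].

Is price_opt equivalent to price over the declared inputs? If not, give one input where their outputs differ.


Behavior is preserved: although arithmetic usage differs, and constant usage differs, the outputs never diverge.
One worked example (x=-6, y=3) — price: s=12, then u=4, then ((abs(y) == max(u, s)) || ((-u) >= (x - x))) is false, then v=0, then (i=-2), then v=-140, then (i=-1), then v=-140, then p=0, then (i=1), then p=-8, then (j=0), then p=-4, then (j=1), then p=0, then (i=2), then p=-9, then (j=0), then p=-5, then (j=1), then p=-1, then (i=3), then p=-10, then (j=0), then p=-6, then (j=1), then p=-2, then (i=4), then p=-11, then (j=0), then p=-7, then (j=1), then p=-3, then (i=5), then p=-12, then (j=0), then p=-8, then (j=1), then p=-4, then u=4, then returns -7; price_opt: s=12, then u=4, then ((abs(y) == max(u, s)) || ((-u) >= (x - x))) is false, then v=0, then (i=-2), then v=-140, then (i=-1), then v=-140, then p=0, then (i=1), then p=-8, then (j=0), then p=-4, then (j=1), then p=0, then (i=2), then p=-9, then (j=0), then p=-5, then (j=1), then p=-1, then (i=3), then p=-10, then (j=0), then p=-6, then (j=1), then p=-2, then (i=4), then p=-11, then (j=0), then p=-7, then (j=1), then p=-3, then (i=5), then p=-12, then (j=0), then p=-8, then (j=1), then p=-4, then u=4, then returns -7; agreement on -7.
An exhaustive pass over the 24 declared inputs shows identical outputs.
verdict: equivalent
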